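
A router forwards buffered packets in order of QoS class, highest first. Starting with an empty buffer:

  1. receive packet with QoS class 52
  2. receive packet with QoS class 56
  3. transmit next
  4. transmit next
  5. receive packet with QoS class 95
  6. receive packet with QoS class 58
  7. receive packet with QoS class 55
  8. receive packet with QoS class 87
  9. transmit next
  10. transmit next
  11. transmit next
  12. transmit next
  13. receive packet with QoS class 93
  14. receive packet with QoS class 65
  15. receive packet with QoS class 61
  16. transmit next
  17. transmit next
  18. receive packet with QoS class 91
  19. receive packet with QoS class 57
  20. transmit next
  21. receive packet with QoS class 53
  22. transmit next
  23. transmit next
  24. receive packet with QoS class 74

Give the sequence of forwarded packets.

insert 52 → {52}
insert 56 → {56, 52}
transmit next → 56; now {52}
transmit next → 52; now {}
insert 95 → {95}
insert 58 → {95, 58}
insert 55 → {95, 58, 55}
insert 87 → {95, 87, 58, 55}
transmit next → 95; now {87, 58, 55}
transmit next → 87; now {58, 55}
transmit next → 58; now {55}
transmit next → 55; now {}
insert 93 → {93}
insert 65 → {93, 65}
insert 61 → {93, 65, 61}
transmit next → 93; now {65, 61}
transmit next → 65; now {61}
insert 91 → {91, 61}
insert 57 → {91, 61, 57}
transmit next → 91; now {61, 57}
insert 53 → {61, 57, 53}
transmit next → 61; now {57, 53}
transmit next → 57; now {53}
insert 74 → {74, 53}

56 → 52 → 95 → 87 → 58 → 55 → 93 → 65 → 91 → 61 → 57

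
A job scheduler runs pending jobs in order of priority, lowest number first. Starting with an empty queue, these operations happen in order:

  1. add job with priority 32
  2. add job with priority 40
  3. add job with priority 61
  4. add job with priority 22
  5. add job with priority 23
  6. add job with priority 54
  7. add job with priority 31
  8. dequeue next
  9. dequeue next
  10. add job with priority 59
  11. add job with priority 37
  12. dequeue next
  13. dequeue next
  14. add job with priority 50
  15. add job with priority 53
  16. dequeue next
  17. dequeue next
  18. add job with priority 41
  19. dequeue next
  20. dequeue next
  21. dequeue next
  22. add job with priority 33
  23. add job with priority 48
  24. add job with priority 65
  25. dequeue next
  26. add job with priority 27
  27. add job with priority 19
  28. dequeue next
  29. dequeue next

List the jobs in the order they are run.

[22, 23, 31, 32, 37, 40, 41, 50, 53, 33, 19, 27]

insert 32 → {32}
insert 40 → {32, 40}
insert 61 → {32, 40, 61}
insert 22 → {22, 32, 40, 61}
insert 23 → {22, 23, 32, 40, 61}
insert 54 → {22, 23, 32, 40, 54, 61}
insert 31 → {22, 23, 31, 32, 40, 54, 61}
dequeue next → 22; now {23, 31, 32, 40, 54, 61}
dequeue next → 23; now {31, 32, 40, 54, 61}
insert 59 → {31, 32, 40, 54, 59, 61}
insert 37 → {31, 32, 37, 40, 54, 59, 61}
dequeue next → 31; now {32, 37, 40, 54, 59, 61}
dequeue next → 32; now {37, 40, 54, 59, 61}
insert 50 → {37, 40, 50, 54, 59, 61}
insert 53 → {37, 40, 50, 53, 54, 59, 61}
dequeue next → 37; now {40, 50, 53, 54, 59, 61}
dequeue next → 40; now {50, 53, 54, 59, 61}
insert 41 → {41, 50, 53, 54, 59, 61}
dequeue next → 41; now {50, 53, 54, 59, 61}
dequeue next → 50; now {53, 54, 59, 61}
dequeue next → 53; now {54, 59, 61}
insert 33 → {33, 54, 59, 61}
insert 48 → {33, 48, 54, 59, 61}
insert 65 → {33, 48, 54, 59, 61, 65}
dequeue next → 33; now {48, 54, 59, 61, 65}
insert 27 → {27, 48, 54, 59, 61, 65}
insert 19 → {19, 27, 48, 54, 59, 61, 65}
dequeue next → 19; now {27, 48, 54, 59, 61, 65}
dequeue next → 27; now {48, 54, 59, 61, 65}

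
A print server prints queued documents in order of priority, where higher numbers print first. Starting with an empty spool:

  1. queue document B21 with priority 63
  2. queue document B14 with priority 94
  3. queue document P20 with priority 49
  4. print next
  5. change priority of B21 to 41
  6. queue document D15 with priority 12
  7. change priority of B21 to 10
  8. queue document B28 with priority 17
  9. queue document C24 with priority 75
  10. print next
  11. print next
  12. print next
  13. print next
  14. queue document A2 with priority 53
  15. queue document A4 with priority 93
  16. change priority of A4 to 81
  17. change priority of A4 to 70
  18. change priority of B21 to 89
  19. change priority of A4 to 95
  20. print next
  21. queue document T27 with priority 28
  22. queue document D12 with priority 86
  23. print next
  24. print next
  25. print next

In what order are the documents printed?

add B21 (priority 63) → {B21:63}
add B14 (priority 94) → {B14:94, B21:63}
add P20 (priority 49) → {B14:94, B21:63, P20:49}
print next → B14; now {B21:63, P20:49}
update B21 to priority 41 → {P20:49, B21:41}
add D15 (priority 12) → {P20:49, B21:41, D15:12}
update B21 to priority 10 → {P20:49, D15:12, B21:10}
add B28 (priority 17) → {P20:49, B28:17, D15:12, B21:10}
add C24 (priority 75) → {C24:75, P20:49, B28:17, D15:12, B21:10}
print next → C24; now {P20:49, B28:17, D15:12, B21:10}
print next → P20; now {B28:17, D15:12, B21:10}
print next → B28; now {D15:12, B21:10}
print next → D15; now {B21:10}
add A2 (priority 53) → {A2:53, B21:10}
add A4 (priority 93) → {A4:93, A2:53, B21:10}
update A4 to priority 81 → {A4:81, A2:53, B21:10}
update A4 to priority 70 → {A4:70, A2:53, B21:10}
update B21 to priority 89 → {B21:89, A4:70, A2:53}
update A4 to priority 95 → {A4:95, B21:89, A2:53}
print next → A4; now {B21:89, A2:53}
add T27 (priority 28) → {B21:89, A2:53, T27:28}
add D12 (priority 86) → {B21:89, D12:86, A2:53, T27:28}
print next → B21; now {D12:86, A2:53, T27:28}
print next → D12; now {A2:53, T27:28}
print next → A2; now {T27:28}

B14, C24, P20, B28, D15, A4, B21, D12, A2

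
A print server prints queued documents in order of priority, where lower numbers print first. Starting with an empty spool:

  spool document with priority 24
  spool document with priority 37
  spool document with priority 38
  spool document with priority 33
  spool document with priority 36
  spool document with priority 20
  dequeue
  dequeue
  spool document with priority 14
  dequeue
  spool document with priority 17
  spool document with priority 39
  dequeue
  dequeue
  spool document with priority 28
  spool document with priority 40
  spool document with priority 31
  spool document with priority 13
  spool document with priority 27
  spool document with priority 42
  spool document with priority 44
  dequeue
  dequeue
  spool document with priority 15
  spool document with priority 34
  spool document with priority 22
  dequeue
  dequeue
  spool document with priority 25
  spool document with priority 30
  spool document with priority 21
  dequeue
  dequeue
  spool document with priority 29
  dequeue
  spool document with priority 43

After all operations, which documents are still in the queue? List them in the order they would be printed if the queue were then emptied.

insert 24 → {24}
insert 37 → {24, 37}
insert 38 → {24, 37, 38}
insert 33 → {24, 33, 37, 38}
insert 36 → {24, 33, 36, 37, 38}
insert 20 → {20, 24, 33, 36, 37, 38}
dequeue → 20; now {24, 33, 36, 37, 38}
dequeue → 24; now {33, 36, 37, 38}
insert 14 → {14, 33, 36, 37, 38}
dequeue → 14; now {33, 36, 37, 38}
insert 17 → {17, 33, 36, 37, 38}
insert 39 → {17, 33, 36, 37, 38, 39}
dequeue → 17; now {33, 36, 37, 38, 39}
dequeue → 33; now {36, 37, 38, 39}
insert 28 → {28, 36, 37, 38, 39}
insert 40 → {28, 36, 37, 38, 39, 40}
insert 31 → {28, 31, 36, 37, 38, 39, 40}
insert 13 → {13, 28, 31, 36, 37, 38, 39, 40}
insert 27 → {13, 27, 28, 31, 36, 37, 38, 39, 40}
insert 42 → {13, 27, 28, 31, 36, 37, 38, 39, 40, 42}
insert 44 → {13, 27, 28, 31, 36, 37, 38, 39, 40, 42, 44}
dequeue → 13; now {27, 28, 31, 36, 37, 38, 39, 40, 42, 44}
dequeue → 27; now {28, 31, 36, 37, 38, 39, 40, 42, 44}
insert 15 → {15, 28, 31, 36, 37, 38, 39, 40, 42, 44}
insert 34 → {15, 28, 31, 34, 36, 37, 38, 39, 40, 42, 44}
insert 22 → {15, 22, 28, 31, 34, 36, 37, 38, 39, 40, 42, 44}
dequeue → 15; now {22, 28, 31, 34, 36, 37, 38, 39, 40, 42, 44}
dequeue → 22; now {28, 31, 34, 36, 37, 38, 39, 40, 42, 44}
insert 25 → {25, 28, 31, 34, 36, 37, 38, 39, 40, 42, 44}
insert 30 → {25, 28, 30, 31, 34, 36, 37, 38, 39, 40, 42, 44}
insert 21 → {21, 25, 28, 30, 31, 34, 36, 37, 38, 39, 40, 42, 44}
dequeue → 21; now {25, 28, 30, 31, 34, 36, 37, 38, 39, 40, 42, 44}
dequeue → 25; now {28, 30, 31, 34, 36, 37, 38, 39, 40, 42, 44}
insert 29 → {28, 29, 30, 31, 34, 36, 37, 38, 39, 40, 42, 44}
dequeue → 28; now {29, 30, 31, 34, 36, 37, 38, 39, 40, 42, 44}
insert 43 → {29, 30, 31, 34, 36, 37, 38, 39, 40, 42, 43, 44}

29 → 30 → 31 → 34 → 36 → 37 → 38 → 39 → 40 → 42 → 43 → 44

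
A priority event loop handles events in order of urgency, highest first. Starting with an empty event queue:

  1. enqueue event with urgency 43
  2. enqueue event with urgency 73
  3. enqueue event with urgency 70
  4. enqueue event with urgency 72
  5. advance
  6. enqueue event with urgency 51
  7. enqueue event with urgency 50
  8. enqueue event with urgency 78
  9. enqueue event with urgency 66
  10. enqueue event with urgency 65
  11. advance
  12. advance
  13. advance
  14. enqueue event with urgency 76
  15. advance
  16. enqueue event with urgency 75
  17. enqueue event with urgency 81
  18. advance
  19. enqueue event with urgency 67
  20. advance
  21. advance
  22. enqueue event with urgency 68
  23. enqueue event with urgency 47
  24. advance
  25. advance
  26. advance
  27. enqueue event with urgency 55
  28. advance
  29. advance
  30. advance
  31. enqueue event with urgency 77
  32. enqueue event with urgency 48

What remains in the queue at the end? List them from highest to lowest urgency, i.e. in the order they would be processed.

insert 43 → {43}
insert 73 → {73, 43}
insert 70 → {73, 70, 43}
insert 72 → {73, 72, 70, 43}
advance → 73; now {72, 70, 43}
insert 51 → {72, 70, 51, 43}
insert 50 → {72, 70, 51, 50, 43}
insert 78 → {78, 72, 70, 51, 50, 43}
insert 66 → {78, 72, 70, 66, 51, 50, 43}
insert 65 → {78, 72, 70, 66, 65, 51, 50, 43}
advance → 78; now {72, 70, 66, 65, 51, 50, 43}
advance → 72; now {70, 66, 65, 51, 50, 43}
advance → 70; now {66, 65, 51, 50, 43}
insert 76 → {76, 66, 65, 51, 50, 43}
advance → 76; now {66, 65, 51, 50, 43}
insert 75 → {75, 66, 65, 51, 50, 43}
insert 81 → {81, 75, 66, 65, 51, 50, 43}
advance → 81; now {75, 66, 65, 51, 50, 43}
insert 67 → {75, 67, 66, 65, 51, 50, 43}
advance → 75; now {67, 66, 65, 51, 50, 43}
advance → 67; now {66, 65, 51, 50, 43}
insert 68 → {68, 66, 65, 51, 50, 43}
insert 47 → {68, 66, 65, 51, 50, 47, 43}
advance → 68; now {66, 65, 51, 50, 47, 43}
advance → 66; now {65, 51, 50, 47, 43}
advance → 65; now {51, 50, 47, 43}
insert 55 → {55, 51, 50, 47, 43}
advance → 55; now {51, 50, 47, 43}
advance → 51; now {50, 47, 43}
advance → 50; now {47, 43}
insert 77 → {77, 47, 43}
insert 48 → {77, 48, 47, 43}

77, 48, 47, 43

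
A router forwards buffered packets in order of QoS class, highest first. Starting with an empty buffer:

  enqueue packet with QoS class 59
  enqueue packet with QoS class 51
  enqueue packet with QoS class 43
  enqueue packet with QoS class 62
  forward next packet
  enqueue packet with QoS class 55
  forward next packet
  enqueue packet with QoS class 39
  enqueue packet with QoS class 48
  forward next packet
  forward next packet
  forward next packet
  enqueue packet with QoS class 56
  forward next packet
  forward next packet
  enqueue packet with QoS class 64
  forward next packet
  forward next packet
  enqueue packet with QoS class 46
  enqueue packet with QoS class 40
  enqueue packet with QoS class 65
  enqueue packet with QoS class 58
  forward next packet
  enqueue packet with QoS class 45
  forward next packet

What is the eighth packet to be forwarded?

insert 59 → {59}
insert 51 → {59, 51}
insert 43 → {59, 51, 43}
insert 62 → {62, 59, 51, 43}
forward next packet → 62; now {59, 51, 43}
insert 55 → {59, 55, 51, 43}
forward next packet → 59; now {55, 51, 43}
insert 39 → {55, 51, 43, 39}
insert 48 → {55, 51, 48, 43, 39}
forward next packet → 55; now {51, 48, 43, 39}
forward next packet → 51; now {48, 43, 39}
forward next packet → 48; now {43, 39}
insert 56 → {56, 43, 39}
forward next packet → 56; now {43, 39}
forward next packet → 43; now {39}
insert 64 → {64, 39}
forward next packet → 64; now {39}
forward next packet → 39; now {}
insert 46 → {46}
insert 40 → {46, 40}
insert 65 → {65, 46, 40}
insert 58 → {65, 58, 46, 40}
forward next packet → 65; now {58, 46, 40}
insert 45 → {58, 46, 45, 40}
forward next packet → 58; now {46, 45, 40}

64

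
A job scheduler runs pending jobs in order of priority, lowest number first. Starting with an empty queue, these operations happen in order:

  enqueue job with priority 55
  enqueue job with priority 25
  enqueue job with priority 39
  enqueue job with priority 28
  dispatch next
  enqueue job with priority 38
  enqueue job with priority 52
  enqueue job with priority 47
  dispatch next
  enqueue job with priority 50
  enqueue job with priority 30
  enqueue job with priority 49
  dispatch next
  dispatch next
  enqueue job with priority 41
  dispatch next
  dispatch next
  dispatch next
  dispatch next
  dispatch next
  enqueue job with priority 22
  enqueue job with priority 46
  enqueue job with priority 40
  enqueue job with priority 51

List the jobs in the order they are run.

25, 28, 30, 38, 39, 41, 47, 49, 50

insert 55 → {55}
insert 25 → {25, 55}
insert 39 → {25, 39, 55}
insert 28 → {25, 28, 39, 55}
dispatch next → 25; now {28, 39, 55}
insert 38 → {28, 38, 39, 55}
insert 52 → {28, 38, 39, 52, 55}
insert 47 → {28, 38, 39, 47, 52, 55}
dispatch next → 28; now {38, 39, 47, 52, 55}
insert 50 → {38, 39, 47, 50, 52, 55}
insert 30 → {30, 38, 39, 47, 50, 52, 55}
insert 49 → {30, 38, 39, 47, 49, 50, 52, 55}
dispatch next → 30; now {38, 39, 47, 49, 50, 52, 55}
dispatch next → 38; now {39, 47, 49, 50, 52, 55}
insert 41 → {39, 41, 47, 49, 50, 52, 55}
dispatch next → 39; now {41, 47, 49, 50, 52, 55}
dispatch next → 41; now {47, 49, 50, 52, 55}
dispatch next → 47; now {49, 50, 52, 55}
dispatch next → 49; now {50, 52, 55}
dispatch next → 50; now {52, 55}
insert 22 → {22, 52, 55}
insert 46 → {22, 46, 52, 55}
insert 40 → {22, 40, 46, 52, 55}
insert 51 → {22, 40, 46, 51, 52, 55}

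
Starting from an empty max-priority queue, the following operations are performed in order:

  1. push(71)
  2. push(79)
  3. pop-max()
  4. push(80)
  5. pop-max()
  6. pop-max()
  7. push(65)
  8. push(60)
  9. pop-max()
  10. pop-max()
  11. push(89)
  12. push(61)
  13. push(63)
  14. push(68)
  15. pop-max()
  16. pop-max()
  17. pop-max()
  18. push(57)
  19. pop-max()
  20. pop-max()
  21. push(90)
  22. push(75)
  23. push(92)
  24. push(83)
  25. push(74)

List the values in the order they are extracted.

insert 71 → {71}
insert 79 → {79, 71}
pop-max → 79; now {71}
insert 80 → {80, 71}
pop-max → 80; now {71}
pop-max → 71; now {}
insert 65 → {65}
insert 60 → {65, 60}
pop-max → 65; now {60}
pop-max → 60; now {}
insert 89 → {89}
insert 61 → {89, 61}
insert 63 → {89, 63, 61}
insert 68 → {89, 68, 63, 61}
pop-max → 89; now {68, 63, 61}
pop-max → 68; now {63, 61}
pop-max → 63; now {61}
insert 57 → {61, 57}
pop-max → 61; now {57}
pop-max → 57; now {}
insert 90 → {90}
insert 75 → {90, 75}
insert 92 → {92, 90, 75}
insert 83 → {92, 90, 83, 75}
insert 74 → {92, 90, 83, 75, 74}

79, 80, 71, 65, 60, 89, 68, 63, 61, 57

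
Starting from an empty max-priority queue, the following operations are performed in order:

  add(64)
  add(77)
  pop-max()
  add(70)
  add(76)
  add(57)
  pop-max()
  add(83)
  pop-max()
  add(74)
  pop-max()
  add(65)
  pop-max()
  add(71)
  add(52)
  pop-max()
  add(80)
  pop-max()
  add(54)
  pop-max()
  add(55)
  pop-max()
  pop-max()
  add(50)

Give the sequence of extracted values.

insert 64 → {64}
insert 77 → {77, 64}
pop-max → 77; now {64}
insert 70 → {70, 64}
insert 76 → {76, 70, 64}
insert 57 → {76, 70, 64, 57}
pop-max → 76; now {70, 64, 57}
insert 83 → {83, 70, 64, 57}
pop-max → 83; now {70, 64, 57}
insert 74 → {74, 70, 64, 57}
pop-max → 74; now {70, 64, 57}
insert 65 → {70, 65, 64, 57}
pop-max → 70; now {65, 64, 57}
insert 71 → {71, 65, 64, 57}
insert 52 → {71, 65, 64, 57, 52}
pop-max → 71; now {65, 64, 57, 52}
insert 80 → {80, 65, 64, 57, 52}
pop-max → 80; now {65, 64, 57, 52}
insert 54 → {65, 64, 57, 54, 52}
pop-max → 65; now {64, 57, 54, 52}
insert 55 → {64, 57, 55, 54, 52}
pop-max → 64; now {57, 55, 54, 52}
pop-max → 57; now {55, 54, 52}
insert 50 → {55, 54, 52, 50}

77 → 76 → 83 → 74 → 70 → 71 → 80 → 65 → 64 → 57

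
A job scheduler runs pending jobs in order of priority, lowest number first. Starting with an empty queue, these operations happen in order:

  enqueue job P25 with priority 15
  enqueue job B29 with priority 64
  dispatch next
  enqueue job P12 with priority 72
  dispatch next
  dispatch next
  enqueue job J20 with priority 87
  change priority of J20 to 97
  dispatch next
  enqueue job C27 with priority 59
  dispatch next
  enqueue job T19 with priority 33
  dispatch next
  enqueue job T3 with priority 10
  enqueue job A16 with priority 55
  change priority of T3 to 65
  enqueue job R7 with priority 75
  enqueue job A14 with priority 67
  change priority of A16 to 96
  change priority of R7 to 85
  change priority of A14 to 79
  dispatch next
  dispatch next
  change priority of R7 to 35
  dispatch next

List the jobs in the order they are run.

P25, B29, P12, J20, C27, T19, T3, A14, R7

add P25 (priority 15) → {P25:15}
add B29 (priority 64) → {P25:15, B29:64}
dispatch next → P25; now {B29:64}
add P12 (priority 72) → {B29:64, P12:72}
dispatch next → B29; now {P12:72}
dispatch next → P12; now {}
add J20 (priority 87) → {J20:87}
update J20 to priority 97 → {J20:97}
dispatch next → J20; now {}
add C27 (priority 59) → {C27:59}
dispatch next → C27; now {}
add T19 (priority 33) → {T19:33}
dispatch next → T19; now {}
add T3 (priority 10) → {T3:10}
add A16 (priority 55) → {T3:10, A16:55}
update T3 to priority 65 → {A16:55, T3:65}
add R7 (priority 75) → {A16:55, T3:65, R7:75}
add A14 (priority 67) → {A16:55, T3:65, A14:67, R7:75}
update A16 to priority 96 → {T3:65, A14:67, R7:75, A16:96}
update R7 to priority 85 → {T3:65, A14:67, R7:85, A16:96}
update A14 to priority 79 → {T3:65, A14:79, R7:85, A16:96}
dispatch next → T3; now {A14:79, R7:85, A16:96}
dispatch next → A14; now {R7:85, A16:96}
update R7 to priority 35 → {R7:35, A16:96}
dispatch next → R7; now {A16:96}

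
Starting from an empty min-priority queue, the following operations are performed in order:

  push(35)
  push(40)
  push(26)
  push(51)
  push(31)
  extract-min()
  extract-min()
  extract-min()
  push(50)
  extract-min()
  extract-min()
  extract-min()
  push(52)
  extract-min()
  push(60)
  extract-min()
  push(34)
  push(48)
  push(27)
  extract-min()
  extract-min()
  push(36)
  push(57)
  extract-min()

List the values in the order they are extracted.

insert 35 → {35}
insert 40 → {35, 40}
insert 26 → {26, 35, 40}
insert 51 → {26, 35, 40, 51}
insert 31 → {26, 31, 35, 40, 51}
extract-min → 26; now {31, 35, 40, 51}
extract-min → 31; now {35, 40, 51}
extract-min → 35; now {40, 51}
insert 50 → {40, 50, 51}
extract-min → 40; now {50, 51}
extract-min → 50; now {51}
extract-min → 51; now {}
insert 52 → {52}
extract-min → 52; now {}
insert 60 → {60}
extract-min → 60; now {}
insert 34 → {34}
insert 48 → {34, 48}
insert 27 → {27, 34, 48}
extract-min → 27; now {34, 48}
extract-min → 34; now {48}
insert 36 → {36, 48}
insert 57 → {36, 48, 57}
extract-min → 36; now {48, 57}

26 → 31 → 35 → 40 → 50 → 51 → 52 → 60 → 27 → 34 → 36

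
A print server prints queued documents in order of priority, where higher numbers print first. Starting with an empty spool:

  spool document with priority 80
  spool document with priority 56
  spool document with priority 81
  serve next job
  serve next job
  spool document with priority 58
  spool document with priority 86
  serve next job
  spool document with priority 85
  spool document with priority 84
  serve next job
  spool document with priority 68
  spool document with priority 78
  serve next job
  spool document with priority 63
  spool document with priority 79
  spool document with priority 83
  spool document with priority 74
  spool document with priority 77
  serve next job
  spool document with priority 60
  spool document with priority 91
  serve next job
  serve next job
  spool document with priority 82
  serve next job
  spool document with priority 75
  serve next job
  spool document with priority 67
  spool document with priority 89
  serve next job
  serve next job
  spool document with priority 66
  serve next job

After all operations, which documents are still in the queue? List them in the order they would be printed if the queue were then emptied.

74, 68, 67, 66, 63, 60, 58, 56

insert 80 → {80}
insert 56 → {80, 56}
insert 81 → {81, 80, 56}
serve next job → 81; now {80, 56}
serve next job → 80; now {56}
insert 58 → {58, 56}
insert 86 → {86, 58, 56}
serve next job → 86; now {58, 56}
insert 85 → {85, 58, 56}
insert 84 → {85, 84, 58, 56}
serve next job → 85; now {84, 58, 56}
insert 68 → {84, 68, 58, 56}
insert 78 → {84, 78, 68, 58, 56}
serve next job → 84; now {78, 68, 58, 56}
insert 63 → {78, 68, 63, 58, 56}
insert 79 → {79, 78, 68, 63, 58, 56}
insert 83 → {83, 79, 78, 68, 63, 58, 56}
insert 74 → {83, 79, 78, 74, 68, 63, 58, 56}
insert 77 → {83, 79, 78, 77, 74, 68, 63, 58, 56}
serve next job → 83; now {79, 78, 77, 74, 68, 63, 58, 56}
insert 60 → {79, 78, 77, 74, 68, 63, 60, 58, 56}
insert 91 → {91, 79, 78, 77, 74, 68, 63, 60, 58, 56}
serve next job → 91; now {79, 78, 77, 74, 68, 63, 60, 58, 56}
serve next job → 79; now {78, 77, 74, 68, 63, 60, 58, 56}
insert 82 → {82, 78, 77, 74, 68, 63, 60, 58, 56}
serve next job → 82; now {78, 77, 74, 68, 63, 60, 58, 56}
insert 75 → {78, 77, 75, 74, 68, 63, 60, 58, 56}
serve next job → 78; now {77, 75, 74, 68, 63, 60, 58, 56}
insert 67 → {77, 75, 74, 68, 67, 63, 60, 58, 56}
insert 89 → {89, 77, 75, 74, 68, 67, 63, 60, 58, 56}
serve next job → 89; now {77, 75, 74, 68, 67, 63, 60, 58, 56}
serve next job → 77; now {75, 74, 68, 67, 63, 60, 58, 56}
insert 66 → {75, 74, 68, 67, 66, 63, 60, 58, 56}
serve next job → 75; now {74, 68, 67, 66, 63, 60, 58, 56}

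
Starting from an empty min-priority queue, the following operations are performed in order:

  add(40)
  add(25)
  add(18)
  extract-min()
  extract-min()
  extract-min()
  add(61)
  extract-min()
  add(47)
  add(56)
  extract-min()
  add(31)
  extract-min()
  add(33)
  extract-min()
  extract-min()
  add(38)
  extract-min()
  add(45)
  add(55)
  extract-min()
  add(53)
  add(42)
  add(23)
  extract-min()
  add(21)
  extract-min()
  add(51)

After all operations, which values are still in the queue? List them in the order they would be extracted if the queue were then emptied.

insert 40 → {40}
insert 25 → {25, 40}
insert 18 → {18, 25, 40}
extract-min → 18; now {25, 40}
extract-min → 25; now {40}
extract-min → 40; now {}
insert 61 → {61}
extract-min → 61; now {}
insert 47 → {47}
insert 56 → {47, 56}
extract-min → 47; now {56}
insert 31 → {31, 56}
extract-min → 31; now {56}
insert 33 → {33, 56}
extract-min → 33; now {56}
extract-min → 56; now {}
insert 38 → {38}
extract-min → 38; now {}
insert 45 → {45}
insert 55 → {45, 55}
extract-min → 45; now {55}
insert 53 → {53, 55}
insert 42 → {42, 53, 55}
insert 23 → {23, 42, 53, 55}
extract-min → 23; now {42, 53, 55}
insert 21 → {21, 42, 53, 55}
extract-min → 21; now {42, 53, 55}
insert 51 → {42, 51, 53, 55}

42 → 51 → 53 → 55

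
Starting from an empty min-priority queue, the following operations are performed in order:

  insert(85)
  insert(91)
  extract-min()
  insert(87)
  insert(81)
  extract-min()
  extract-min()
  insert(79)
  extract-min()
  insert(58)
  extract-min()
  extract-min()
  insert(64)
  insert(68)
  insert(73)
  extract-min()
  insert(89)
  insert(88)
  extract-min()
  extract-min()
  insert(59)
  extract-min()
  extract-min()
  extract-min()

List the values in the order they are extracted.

insert 85 → {85}
insert 91 → {85, 91}
extract-min → 85; now {91}
insert 87 → {87, 91}
insert 81 → {81, 87, 91}
extract-min → 81; now {87, 91}
extract-min → 87; now {91}
insert 79 → {79, 91}
extract-min → 79; now {91}
insert 58 → {58, 91}
extract-min → 58; now {91}
extract-min → 91; now {}
insert 64 → {64}
insert 68 → {64, 68}
insert 73 → {64, 68, 73}
extract-min → 64; now {68, 73}
insert 89 → {68, 73, 89}
insert 88 → {68, 73, 88, 89}
extract-min → 68; now {73, 88, 89}
extract-min → 73; now {88, 89}
insert 59 → {59, 88, 89}
extract-min → 59; now {88, 89}
extract-min → 88; now {89}
extract-min → 89; now {}

85, 81, 87, 79, 58, 91, 64, 68, 73, 59, 88, 89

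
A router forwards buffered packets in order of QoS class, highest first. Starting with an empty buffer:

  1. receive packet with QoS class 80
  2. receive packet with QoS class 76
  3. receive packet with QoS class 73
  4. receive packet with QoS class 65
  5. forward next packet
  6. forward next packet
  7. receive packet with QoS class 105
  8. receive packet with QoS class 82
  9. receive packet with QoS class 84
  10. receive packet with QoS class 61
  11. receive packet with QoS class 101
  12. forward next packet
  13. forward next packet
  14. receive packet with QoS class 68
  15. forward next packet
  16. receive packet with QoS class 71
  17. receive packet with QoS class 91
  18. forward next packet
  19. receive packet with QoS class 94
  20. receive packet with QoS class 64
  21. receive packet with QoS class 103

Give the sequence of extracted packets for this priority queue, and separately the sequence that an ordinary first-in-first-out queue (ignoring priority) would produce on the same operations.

priority queue: [80, 76, 105, 101, 84, 91]; FIFO queue: 80, 76, 73, 65, 105, 82

insert 80 → {80}
insert 76 → {80, 76}
insert 73 → {80, 76, 73}
insert 65 → {80, 76, 73, 65}
forward next packet → 80; now {76, 73, 65}
forward next packet → 76; now {73, 65}
insert 105 → {105, 73, 65}
insert 82 → {105, 82, 73, 65}
insert 84 → {105, 84, 82, 73, 65}
insert 61 → {105, 84, 82, 73, 65, 61}
insert 101 → {105, 101, 84, 82, 73, 65, 61}
forward next packet → 105; now {101, 84, 82, 73, 65, 61}
forward next packet → 101; now {84, 82, 73, 65, 61}
insert 68 → {84, 82, 73, 68, 65, 61}
forward next packet → 84; now {82, 73, 68, 65, 61}
insert 71 → {82, 73, 71, 68, 65, 61}
insert 91 → {91, 82, 73, 71, 68, 65, 61}
forward next packet → 91; now {82, 73, 71, 68, 65, 61}
insert 94 → {94, 82, 73, 71, 68, 65, 61}
insert 64 → {94, 82, 73, 71, 68, 65, 64, 61}
insert 103 → {103, 94, 82, 73, 71, 68, 65, 64, 61}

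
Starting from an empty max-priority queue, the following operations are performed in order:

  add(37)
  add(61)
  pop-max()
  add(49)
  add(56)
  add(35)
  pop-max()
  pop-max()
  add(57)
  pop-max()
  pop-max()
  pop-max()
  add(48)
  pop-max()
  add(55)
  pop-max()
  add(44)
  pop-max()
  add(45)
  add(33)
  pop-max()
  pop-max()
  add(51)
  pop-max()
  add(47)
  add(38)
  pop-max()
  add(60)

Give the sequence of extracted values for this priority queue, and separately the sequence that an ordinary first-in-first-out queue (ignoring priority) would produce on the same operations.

priority queue: [61, 56, 49, 57, 37, 35, 48, 55, 44, 45, 33, 51, 47]; FIFO queue: 37 → 61 → 49 → 56 → 35 → 57 → 48 → 55 → 44 → 45 → 33 → 51 → 47

insert 37 → {37}
insert 61 → {61, 37}
pop-max → 61; now {37}
insert 49 → {49, 37}
insert 56 → {56, 49, 37}
insert 35 → {56, 49, 37, 35}
pop-max → 56; now {49, 37, 35}
pop-max → 49; now {37, 35}
insert 57 → {57, 37, 35}
pop-max → 57; now {37, 35}
pop-max → 37; now {35}
pop-max → 35; now {}
insert 48 → {48}
pop-max → 48; now {}
insert 55 → {55}
pop-max → 55; now {}
insert 44 → {44}
pop-max → 44; now {}
insert 45 → {45}
insert 33 → {45, 33}
pop-max → 45; now {33}
pop-max → 33; now {}
insert 51 → {51}
pop-max → 51; now {}
insert 47 → {47}
insert 38 → {47, 38}
pop-max → 47; now {38}
insert 60 → {60, 38}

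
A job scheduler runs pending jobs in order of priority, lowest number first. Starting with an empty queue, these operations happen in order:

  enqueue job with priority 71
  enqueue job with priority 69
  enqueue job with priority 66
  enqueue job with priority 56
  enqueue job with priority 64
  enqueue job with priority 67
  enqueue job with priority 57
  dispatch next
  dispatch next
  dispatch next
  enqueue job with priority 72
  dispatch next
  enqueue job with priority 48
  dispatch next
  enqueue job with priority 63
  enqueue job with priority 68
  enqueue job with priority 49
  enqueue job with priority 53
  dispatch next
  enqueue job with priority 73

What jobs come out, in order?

56, 57, 64, 66, 48, 49

insert 71 → {71}
insert 69 → {69, 71}
insert 66 → {66, 69, 71}
insert 56 → {56, 66, 69, 71}
insert 64 → {56, 64, 66, 69, 71}
insert 67 → {56, 64, 66, 67, 69, 71}
insert 57 → {56, 57, 64, 66, 67, 69, 71}
dispatch next → 56; now {57, 64, 66, 67, 69, 71}
dispatch next → 57; now {64, 66, 67, 69, 71}
dispatch next → 64; now {66, 67, 69, 71}
insert 72 → {66, 67, 69, 71, 72}
dispatch next → 66; now {67, 69, 71, 72}
insert 48 → {48, 67, 69, 71, 72}
dispatch next → 48; now {67, 69, 71, 72}
insert 63 → {63, 67, 69, 71, 72}
insert 68 → {63, 67, 68, 69, 71, 72}
insert 49 → {49, 63, 67, 68, 69, 71, 72}
insert 53 → {49, 53, 63, 67, 68, 69, 71, 72}
dispatch next → 49; now {53, 63, 67, 68, 69, 71, 72}
insert 73 → {53, 63, 67, 68, 69, 71, 72, 73}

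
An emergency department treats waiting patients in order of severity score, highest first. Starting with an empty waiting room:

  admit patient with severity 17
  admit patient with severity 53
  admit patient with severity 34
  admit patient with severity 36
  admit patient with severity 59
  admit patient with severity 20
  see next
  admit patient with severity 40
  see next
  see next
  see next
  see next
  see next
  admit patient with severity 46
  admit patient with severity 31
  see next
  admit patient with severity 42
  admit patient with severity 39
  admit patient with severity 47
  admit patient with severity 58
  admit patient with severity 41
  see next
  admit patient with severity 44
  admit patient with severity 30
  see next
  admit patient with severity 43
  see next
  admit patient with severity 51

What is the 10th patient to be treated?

insert 17 → {17}
insert 53 → {53, 17}
insert 34 → {53, 34, 17}
insert 36 → {53, 36, 34, 17}
insert 59 → {59, 53, 36, 34, 17}
insert 20 → {59, 53, 36, 34, 20, 17}
see next → 59; now {53, 36, 34, 20, 17}
insert 40 → {53, 40, 36, 34, 20, 17}
see next → 53; now {40, 36, 34, 20, 17}
see next → 40; now {36, 34, 20, 17}
see next → 36; now {34, 20, 17}
see next → 34; now {20, 17}
see next → 20; now {17}
insert 46 → {46, 17}
insert 31 → {46, 31, 17}
see next → 46; now {31, 17}
insert 42 → {42, 31, 17}
insert 39 → {42, 39, 31, 17}
insert 47 → {47, 42, 39, 31, 17}
insert 58 → {58, 47, 42, 39, 31, 17}
insert 41 → {58, 47, 42, 41, 39, 31, 17}
see next → 58; now {47, 42, 41, 39, 31, 17}
insert 44 → {47, 44, 42, 41, 39, 31, 17}
insert 30 → {47, 44, 42, 41, 39, 31, 30, 17}
see next → 47; now {44, 42, 41, 39, 31, 30, 17}
insert 43 → {44, 43, 42, 41, 39, 31, 30, 17}
see next → 44; now {43, 42, 41, 39, 31, 30, 17}
insert 51 → {51, 43, 42, 41, 39, 31, 30, 17}

44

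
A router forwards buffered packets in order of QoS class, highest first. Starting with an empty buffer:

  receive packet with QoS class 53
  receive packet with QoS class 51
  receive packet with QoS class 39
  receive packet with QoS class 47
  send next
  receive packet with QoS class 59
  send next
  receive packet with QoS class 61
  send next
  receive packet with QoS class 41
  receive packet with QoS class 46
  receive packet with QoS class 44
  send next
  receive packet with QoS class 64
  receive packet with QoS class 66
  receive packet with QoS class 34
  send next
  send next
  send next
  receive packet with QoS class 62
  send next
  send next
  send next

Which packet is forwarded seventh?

47

insert 53 → {53}
insert 51 → {53, 51}
insert 39 → {53, 51, 39}
insert 47 → {53, 51, 47, 39}
send next → 53; now {51, 47, 39}
insert 59 → {59, 51, 47, 39}
send next → 59; now {51, 47, 39}
insert 61 → {61, 51, 47, 39}
send next → 61; now {51, 47, 39}
insert 41 → {51, 47, 41, 39}
insert 46 → {51, 47, 46, 41, 39}
insert 44 → {51, 47, 46, 44, 41, 39}
send next → 51; now {47, 46, 44, 41, 39}
insert 64 → {64, 47, 46, 44, 41, 39}
insert 66 → {66, 64, 47, 46, 44, 41, 39}
insert 34 → {66, 64, 47, 46, 44, 41, 39, 34}
send next → 66; now {64, 47, 46, 44, 41, 39, 34}
send next → 64; now {47, 46, 44, 41, 39, 34}
send next → 47; now {46, 44, 41, 39, 34}
insert 62 → {62, 46, 44, 41, 39, 34}
send next → 62; now {46, 44, 41, 39, 34}
send next → 46; now {44, 41, 39, 34}
send next → 44; now {41, 39, 34}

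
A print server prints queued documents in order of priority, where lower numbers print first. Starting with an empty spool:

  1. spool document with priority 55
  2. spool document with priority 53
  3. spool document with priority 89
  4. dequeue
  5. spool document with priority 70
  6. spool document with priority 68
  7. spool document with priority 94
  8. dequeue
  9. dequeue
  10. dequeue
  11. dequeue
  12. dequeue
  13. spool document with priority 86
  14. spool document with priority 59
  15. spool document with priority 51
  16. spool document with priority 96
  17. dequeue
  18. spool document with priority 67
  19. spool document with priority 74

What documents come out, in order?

[53, 55, 68, 70, 89, 94, 51]

insert 55 → {55}
insert 53 → {53, 55}
insert 89 → {53, 55, 89}
dequeue → 53; now {55, 89}
insert 70 → {55, 70, 89}
insert 68 → {55, 68, 70, 89}
insert 94 → {55, 68, 70, 89, 94}
dequeue → 55; now {68, 70, 89, 94}
dequeue → 68; now {70, 89, 94}
dequeue → 70; now {89, 94}
dequeue → 89; now {94}
dequeue → 94; now {}
insert 86 → {86}
insert 59 → {59, 86}
insert 51 → {51, 59, 86}
insert 96 → {51, 59, 86, 96}
dequeue → 51; now {59, 86, 96}
insert 67 → {59, 67, 86, 96}
insert 74 → {59, 67, 74, 86, 96}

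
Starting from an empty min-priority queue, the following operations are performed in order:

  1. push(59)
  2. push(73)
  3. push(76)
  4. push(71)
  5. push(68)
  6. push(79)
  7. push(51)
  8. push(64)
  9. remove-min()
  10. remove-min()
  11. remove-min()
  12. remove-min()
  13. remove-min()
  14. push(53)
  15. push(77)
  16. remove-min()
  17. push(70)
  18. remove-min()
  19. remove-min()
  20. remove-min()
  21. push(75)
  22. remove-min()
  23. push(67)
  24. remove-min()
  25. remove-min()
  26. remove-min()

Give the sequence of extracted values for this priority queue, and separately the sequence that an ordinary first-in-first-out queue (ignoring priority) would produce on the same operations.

insert 59 → {59}
insert 73 → {59, 73}
insert 76 → {59, 73, 76}
insert 71 → {59, 71, 73, 76}
insert 68 → {59, 68, 71, 73, 76}
insert 79 → {59, 68, 71, 73, 76, 79}
insert 51 → {51, 59, 68, 71, 73, 76, 79}
insert 64 → {51, 59, 64, 68, 71, 73, 76, 79}
remove-min → 51; now {59, 64, 68, 71, 73, 76, 79}
remove-min → 59; now {64, 68, 71, 73, 76, 79}
remove-min → 64; now {68, 71, 73, 76, 79}
remove-min → 68; now {71, 73, 76, 79}
remove-min → 71; now {73, 76, 79}
insert 53 → {53, 73, 76, 79}
insert 77 → {53, 73, 76, 77, 79}
remove-min → 53; now {73, 76, 77, 79}
insert 70 → {70, 73, 76, 77, 79}
remove-min → 70; now {73, 76, 77, 79}
remove-min → 73; now {76, 77, 79}
remove-min → 76; now {77, 79}
insert 75 → {75, 77, 79}
remove-min → 75; now {77, 79}
insert 67 → {67, 77, 79}
remove-min → 67; now {77, 79}
remove-min → 77; now {79}
remove-min → 79; now {}

priority queue: [51, 59, 64, 68, 71, 53, 70, 73, 76, 75, 67, 77, 79]; FIFO queue: [59, 73, 76, 71, 68, 79, 51, 64, 53, 77, 70, 75, 67]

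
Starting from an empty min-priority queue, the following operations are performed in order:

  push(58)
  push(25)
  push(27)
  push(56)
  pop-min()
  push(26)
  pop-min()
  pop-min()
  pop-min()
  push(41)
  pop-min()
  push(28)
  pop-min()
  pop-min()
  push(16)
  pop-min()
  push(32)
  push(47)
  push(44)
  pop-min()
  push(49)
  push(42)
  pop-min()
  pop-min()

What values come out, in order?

insert 58 → {58}
insert 25 → {25, 58}
insert 27 → {25, 27, 58}
insert 56 → {25, 27, 56, 58}
pop-min → 25; now {27, 56, 58}
insert 26 → {26, 27, 56, 58}
pop-min → 26; now {27, 56, 58}
pop-min → 27; now {56, 58}
pop-min → 56; now {58}
insert 41 → {41, 58}
pop-min → 41; now {58}
insert 28 → {28, 58}
pop-min → 28; now {58}
pop-min → 58; now {}
insert 16 → {16}
pop-min → 16; now {}
insert 32 → {32}
insert 47 → {32, 47}
insert 44 → {32, 44, 47}
pop-min → 32; now {44, 47}
insert 49 → {44, 47, 49}
insert 42 → {42, 44, 47, 49}
pop-min → 42; now {44, 47, 49}
pop-min → 44; now {47, 49}

25 → 26 → 27 → 56 → 41 → 28 → 58 → 16 → 32 → 42 → 44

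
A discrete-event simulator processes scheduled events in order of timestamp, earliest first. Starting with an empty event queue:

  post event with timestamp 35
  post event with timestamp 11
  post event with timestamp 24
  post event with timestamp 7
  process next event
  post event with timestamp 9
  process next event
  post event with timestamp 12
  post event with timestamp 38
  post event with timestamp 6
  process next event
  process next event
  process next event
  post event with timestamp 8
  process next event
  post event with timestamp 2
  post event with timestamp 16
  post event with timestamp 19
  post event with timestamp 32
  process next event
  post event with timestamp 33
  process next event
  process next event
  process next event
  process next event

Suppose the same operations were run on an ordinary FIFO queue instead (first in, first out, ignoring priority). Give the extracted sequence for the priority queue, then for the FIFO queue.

priority queue: 7, 9, 6, 11, 12, 8, 2, 16, 19, 24, 32; FIFO queue: 35 → 11 → 24 → 7 → 9 → 12 → 38 → 6 → 8 → 2 → 16

insert 35 → {35}
insert 11 → {11, 35}
insert 24 → {11, 24, 35}
insert 7 → {7, 11, 24, 35}
process next event → 7; now {11, 24, 35}
insert 9 → {9, 11, 24, 35}
process next event → 9; now {11, 24, 35}
insert 12 → {11, 12, 24, 35}
insert 38 → {11, 12, 24, 35, 38}
insert 6 → {6, 11, 12, 24, 35, 38}
process next event → 6; now {11, 12, 24, 35, 38}
process next event → 11; now {12, 24, 35, 38}
process next event → 12; now {24, 35, 38}
insert 8 → {8, 24, 35, 38}
process next event → 8; now {24, 35, 38}
insert 2 → {2, 24, 35, 38}
insert 16 → {2, 16, 24, 35, 38}
insert 19 → {2, 16, 19, 24, 35, 38}
insert 32 → {2, 16, 19, 24, 32, 35, 38}
process next event → 2; now {16, 19, 24, 32, 35, 38}
insert 33 → {16, 19, 24, 32, 33, 35, 38}
process next event → 16; now {19, 24, 32, 33, 35, 38}
process next event → 19; now {24, 32, 33, 35, 38}
process next event → 24; now {32, 33, 35, 38}
process next event → 32; now {33, 35, 38}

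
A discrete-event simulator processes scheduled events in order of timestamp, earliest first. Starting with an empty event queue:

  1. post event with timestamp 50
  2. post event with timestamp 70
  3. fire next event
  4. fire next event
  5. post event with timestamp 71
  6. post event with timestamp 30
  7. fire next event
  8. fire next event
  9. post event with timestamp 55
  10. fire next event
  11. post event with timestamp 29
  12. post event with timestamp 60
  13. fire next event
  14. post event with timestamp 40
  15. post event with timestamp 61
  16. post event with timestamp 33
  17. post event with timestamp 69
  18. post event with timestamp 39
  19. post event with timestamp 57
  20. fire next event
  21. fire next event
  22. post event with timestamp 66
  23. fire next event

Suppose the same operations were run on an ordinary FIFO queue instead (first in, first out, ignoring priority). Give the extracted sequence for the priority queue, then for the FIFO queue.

priority queue: 50 → 70 → 30 → 71 → 55 → 29 → 33 → 39 → 40; FIFO queue: 50 → 70 → 71 → 30 → 55 → 29 → 60 → 40 → 61

insert 50 → {50}
insert 70 → {50, 70}
fire next event → 50; now {70}
fire next event → 70; now {}
insert 71 → {71}
insert 30 → {30, 71}
fire next event → 30; now {71}
fire next event → 71; now {}
insert 55 → {55}
fire next event → 55; now {}
insert 29 → {29}
insert 60 → {29, 60}
fire next event → 29; now {60}
insert 40 → {40, 60}
insert 61 → {40, 60, 61}
insert 33 → {33, 40, 60, 61}
insert 69 → {33, 40, 60, 61, 69}
insert 39 → {33, 39, 40, 60, 61, 69}
insert 57 → {33, 39, 40, 57, 60, 61, 69}
fire next event → 33; now {39, 40, 57, 60, 61, 69}
fire next event → 39; now {40, 57, 60, 61, 69}
insert 66 → {40, 57, 60, 61, 66, 69}
fire next event → 40; now {57, 60, 61, 66, 69}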